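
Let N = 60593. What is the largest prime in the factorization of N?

60593 = 13 · 4661
4661 = 59 · 79
79 is prime.
So 60593 = 13 · 59 · 79; the largest prime factor is 79.

79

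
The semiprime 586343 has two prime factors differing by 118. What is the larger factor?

827

Since p = q + 118, we have 586343 = q(q + 118), so q² + 118q − 586343 = 0.
Discriminant: 118² + 4·586343 = 13924 + 2345372 = 2359296; √2359296 = 1536.
q = (−118 + 1536)/2 = 709, and p = q + 118 = 827.
Check: 709 · 827 = 586343.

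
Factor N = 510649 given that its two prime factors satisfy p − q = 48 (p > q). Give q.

691

Since p = q + 48, we have 510649 = q(q + 48), so q² + 48q − 510649 = 0.
Discriminant: 48² + 4·510649 = 2304 + 2042596 = 2044900; √2044900 = 1430.
q = (−48 + 1430)/2 = 691, and p = q + 48 = 739.
Check: 691 · 739 = 510649.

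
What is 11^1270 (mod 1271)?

811

11^1 ≡ 11 (mod 1271)
11^2 ≡ 11^2 = 121 ≡ 121 (mod 1271)
11^4 ≡ 121^2 = 14641 ≡ 660 (mod 1271)
11^8 ≡ 660^2 = 435600 ≡ 918 (mod 1271)
11^16 ≡ 918^2 = 842724 ≡ 51 (mod 1271)
11^32 ≡ 51^2 = 2601 ≡ 59 (mod 1271)
11^64 ≡ 59^2 = 3481 ≡ 939 (mod 1271)
11^128 ≡ 939^2 = 881721 ≡ 918 (mod 1271)
11^256 ≡ 918^2 = 842724 ≡ 51 (mod 1271)
11^512 ≡ 51^2 = 2601 ≡ 59 (mod 1271)
11^1024 ≡ 59^2 = 3481 ≡ 939 (mod 1271)
1270 = 1024 + 128 + 64 + 32 + 16 + 4 + 2 in binary powers of 2.
So 11^1270 ≡ 939 · 918 · 939 · 59 · 51 · 660 · 121 ≡ 811 (mod 1271).
Since 811 ≠ 1, base 11 is a Fermat witness: 1271 is composite.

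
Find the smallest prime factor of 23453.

47

23453 is odd.
Digit sum 17, not divisible by 3.
Ends in 3: not divisible by 5.
7: 23453 = 7·3350 + 3
11: 23453 = 11·2132 + 1
13: 23453 = 13·1804 + 1
17: 23453 = 17·1379 + 10
19: 23453 = 19·1234 + 7
23: 23453 = 23·1019 + 16
29: 23453 = 29·808 + 21
31: 23453 = 31·756 + 17
37: 23453 = 37·633 + 32
41: 23453 = 41·572 + 1
43: 23453 = 43·545 + 18
47: 23453 = 47·499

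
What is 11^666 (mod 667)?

11^1 ≡ 11 (mod 667)
11^2 ≡ 11^2 = 121 ≡ 121 (mod 667)
11^4 ≡ 121^2 = 14641 ≡ 634 (mod 667)
11^8 ≡ 634^2 = 401956 ≡ 422 (mod 667)
11^16 ≡ 422^2 = 178084 ≡ 662 (mod 667)
11^32 ≡ 662^2 = 438244 ≡ 25 (mod 667)
11^64 ≡ 25^2 = 625 ≡ 625 (mod 667)
11^128 ≡ 625^2 = 390625 ≡ 430 (mod 667)
11^256 ≡ 430^2 = 184900 ≡ 141 (mod 667)
11^512 ≡ 141^2 = 19881 ≡ 538 (mod 667)
666 = 512 + 128 + 16 + 8 + 2 in binary powers of 2.
So 11^666 ≡ 538 · 430 · 662 · 422 · 121 ≡ 216 (mod 667).
Since 216 ≠ 1, base 11 is a Fermat witness: 667 is composite.

216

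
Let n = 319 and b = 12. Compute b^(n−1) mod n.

12^1 ≡ 12 (mod 319)
12^2 ≡ 12^2 = 144 ≡ 144 (mod 319)
12^4 ≡ 144^2 = 20736 ≡ 1 (mod 319)
12^8 ≡ 1^2 = 1 ≡ 1 (mod 319)
12^16 ≡ 1^2 = 1 ≡ 1 (mod 319)
12^32 ≡ 1^2 = 1 ≡ 1 (mod 319)
12^64 ≡ 1^2 = 1 ≡ 1 (mod 319)
12^128 ≡ 1^2 = 1 ≡ 1 (mod 319)
12^256 ≡ 1^2 = 1 ≡ 1 (mod 319)
318 = 256 + 32 + 16 + 8 + 4 + 2 in binary powers of 2.
So 12^318 ≡ 1 · 1 · 1 · 1 · 1 · 144 ≡ 144 (mod 319).
Since 144 ≠ 1, base 12 is a Fermat witness: 319 is composite.

144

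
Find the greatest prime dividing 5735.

37

5735 = 5 · 1147
1147 = 31 · 37
37 is prime.
So 5735 = 5 · 31 · 37; the largest prime factor is 37.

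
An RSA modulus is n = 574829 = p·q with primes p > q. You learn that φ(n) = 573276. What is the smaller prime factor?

607

φ(n) = (p−1)(q−1) = n − (p+q) + 1, so p + q = 574829 − 573276 + 1 = 1554.
p and q are the roots of t² − 1554t + 574829 = 0.
Discriminant: 1554² − 4·574829 = 2414916 − 2299316 = 115600; √115600 = 340.
q = (1554 − 340)/2 = 607, p = (1554 + 340)/2 = 947.
Check: 607 · 947 = 574829.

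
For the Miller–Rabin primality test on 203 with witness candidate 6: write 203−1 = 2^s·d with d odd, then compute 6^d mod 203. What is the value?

203 − 1 = 202 = 2^1 · 101, so d = 101.
6^1 ≡ 6 (mod 203)
6^2 ≡ 6^2 = 36 ≡ 36 (mod 203)
6^4 ≡ 36^2 = 1296 ≡ 78 (mod 203)
6^8 ≡ 78^2 = 6084 ≡ 197 (mod 203)
6^16 ≡ 197^2 = 38809 ≡ 36 (mod 203)
6^32 ≡ 36^2 = 1296 ≡ 78 (mod 203)
6^64 ≡ 78^2 = 6084 ≡ 197 (mod 203)
101 = 64 + 32 + 4 + 1 in binary powers of 2.
So 6^101 ≡ 197 · 78 · 78 · 6 ≡ 13 (mod 203).
Squaring chain: 13; never reaches −1, so base 6 is a Miller–Rabin witness that 203 is composite.

13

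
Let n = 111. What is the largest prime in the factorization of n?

111 = 3 · 37
37 is prime.
So 111 = 3 · 37; the largest prime factor is 37.

37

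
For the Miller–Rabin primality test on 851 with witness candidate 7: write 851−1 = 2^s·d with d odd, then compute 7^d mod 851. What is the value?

419

851 − 1 = 850 = 2^1 · 425, so d = 425.
7^1 ≡ 7 (mod 851)
7^2 ≡ 7^2 = 49 ≡ 49 (mod 851)
7^4 ≡ 49^2 = 2401 ≡ 699 (mod 851)
7^8 ≡ 699^2 = 488601 ≡ 127 (mod 851)
7^16 ≡ 127^2 = 16129 ≡ 811 (mod 851)
7^32 ≡ 811^2 = 657721 ≡ 749 (mod 851)
7^64 ≡ 749^2 = 561001 ≡ 192 (mod 851)
7^128 ≡ 192^2 = 36864 ≡ 271 (mod 851)
7^256 ≡ 271^2 = 73441 ≡ 255 (mod 851)
425 = 256 + 128 + 32 + 8 + 1 in binary powers of 2.
So 7^425 ≡ 255 · 271 · 749 · 127 · 7 ≡ 419 (mod 851).
Squaring chain: 419; never reaches −1, so base 7 is a Miller–Rabin witness that 851 is composite.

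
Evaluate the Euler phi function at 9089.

Factor: 9089 = 61 · 149.
φ(9089) = (61−1) · (149−1) = 60 · 148 = 8880.

8880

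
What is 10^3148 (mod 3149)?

10^1 ≡ 10 (mod 3149)
10^2 ≡ 10^2 = 100 ≡ 100 (mod 3149)
10^4 ≡ 100^2 = 10000 ≡ 553 (mod 3149)
10^8 ≡ 553^2 = 305809 ≡ 356 (mod 3149)
10^16 ≡ 356^2 = 126736 ≡ 776 (mod 3149)
10^32 ≡ 776^2 = 602176 ≡ 717 (mod 3149)
10^64 ≡ 717^2 = 514089 ≡ 802 (mod 3149)
10^128 ≡ 802^2 = 643204 ≡ 808 (mod 3149)
10^256 ≡ 808^2 = 652864 ≡ 1021 (mod 3149)
10^512 ≡ 1021^2 = 1042441 ≡ 122 (mod 3149)
10^1024 ≡ 122^2 = 14884 ≡ 2288 (mod 3149)
10^2048 ≡ 2288^2 = 5234944 ≡ 1306 (mod 3149)
3148 = 2048 + 1024 + 64 + 8 + 4 in binary powers of 2.
So 10^3148 ≡ 1306 · 2288 · 802 · 356 · 553 ≡ 488 (mod 3149).
Since 488 ≠ 1, base 10 is a Fermat witness: 3149 is composite.

488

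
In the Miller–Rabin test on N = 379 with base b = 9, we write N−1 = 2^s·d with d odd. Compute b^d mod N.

1

379 − 1 = 378 = 2^1 · 189, so d = 189.
9^1 ≡ 9 (mod 379)
9^2 ≡ 9^2 = 81 ≡ 81 (mod 379)
9^4 ≡ 81^2 = 6561 ≡ 118 (mod 379)
9^8 ≡ 118^2 = 13924 ≡ 280 (mod 379)
9^16 ≡ 280^2 = 78400 ≡ 326 (mod 379)
9^32 ≡ 326^2 = 106276 ≡ 156 (mod 379)
9^64 ≡ 156^2 = 24336 ≡ 80 (mod 379)
9^128 ≡ 80^2 = 6400 ≡ 336 (mod 379)
189 = 128 + 32 + 16 + 8 + 4 + 1 in binary powers of 2.
So 9^189 ≡ 336 · 156 · 326 · 280 · 118 · 9 ≡ 1 (mod 379).
Since 9^d ≡ 1 (mod 379), base 9 does not prove 379 composite.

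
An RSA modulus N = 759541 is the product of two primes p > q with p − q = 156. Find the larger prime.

Since p = q + 156, we have 759541 = q(q + 156), so q² + 156q − 759541 = 0.
Discriminant: 156² + 4·759541 = 24336 + 3038164 = 3062500; √3062500 = 1750.
q = (−156 + 1750)/2 = 797, and p = q + 156 = 953.
Check: 797 · 953 = 759541.

953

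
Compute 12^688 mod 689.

183

12^1 ≡ 12 (mod 689)
12^2 ≡ 12^2 = 144 ≡ 144 (mod 689)
12^4 ≡ 144^2 = 20736 ≡ 66 (mod 689)
12^8 ≡ 66^2 = 4356 ≡ 222 (mod 689)
12^16 ≡ 222^2 = 49284 ≡ 365 (mod 689)
12^32 ≡ 365^2 = 133225 ≡ 248 (mod 689)
12^64 ≡ 248^2 = 61504 ≡ 183 (mod 689)
12^128 ≡ 183^2 = 33489 ≡ 417 (mod 689)
12^256 ≡ 417^2 = 173889 ≡ 261 (mod 689)
12^512 ≡ 261^2 = 68121 ≡ 599 (mod 689)
688 = 512 + 128 + 32 + 16 in binary powers of 2.
So 12^688 ≡ 599 · 417 · 248 · 365 ≡ 183 (mod 689).
Since 183 ≠ 1, base 12 is a Fermat witness: 689 is composite.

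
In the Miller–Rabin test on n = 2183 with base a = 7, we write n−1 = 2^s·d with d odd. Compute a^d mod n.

2183 − 1 = 2182 = 2^1 · 1091, so d = 1091.
7^1 ≡ 7 (mod 2183)
7^2 ≡ 7^2 = 49 ≡ 49 (mod 2183)
7^4 ≡ 49^2 = 2401 ≡ 218 (mod 2183)
7^8 ≡ 218^2 = 47524 ≡ 1681 (mod 2183)
7^16 ≡ 1681^2 = 2825761 ≡ 959 (mod 2183)
7^32 ≡ 959^2 = 919681 ≡ 638 (mod 2183)
7^64 ≡ 638^2 = 407044 ≡ 1006 (mod 2183)
7^128 ≡ 1006^2 = 1012036 ≡ 1307 (mod 2183)
7^256 ≡ 1307^2 = 1708249 ≡ 1143 (mod 2183)
7^512 ≡ 1143^2 = 1306449 ≡ 1015 (mod 2183)
7^1024 ≡ 1015^2 = 1030225 ≡ 2032 (mod 2183)
1091 = 1024 + 64 + 2 + 1 in binary powers of 2.
So 7^1091 ≡ 2032 · 1006 · 49 · 7 ≡ 86 (mod 2183).
Squaring chain: 86; never reaches −1, so base 7 is a Miller–Rabin witness that 2183 is composite.

86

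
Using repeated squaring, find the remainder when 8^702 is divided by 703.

628

8^1 ≡ 8 (mod 703)
8^2 ≡ 8^2 = 64 ≡ 64 (mod 703)
8^4 ≡ 64^2 = 4096 ≡ 581 (mod 703)
8^8 ≡ 581^2 = 337561 ≡ 121 (mod 703)
8^16 ≡ 121^2 = 14641 ≡ 581 (mod 703)
8^32 ≡ 581^2 = 337561 ≡ 121 (mod 703)
8^64 ≡ 121^2 = 14641 ≡ 581 (mod 703)
8^128 ≡ 581^2 = 337561 ≡ 121 (mod 703)
8^256 ≡ 121^2 = 14641 ≡ 581 (mod 703)
8^512 ≡ 581^2 = 337561 ≡ 121 (mod 703)
702 = 512 + 128 + 32 + 16 + 8 + 4 + 2 in binary powers of 2.
So 8^702 ≡ 121 · 121 · 121 · 581 · 121 · 581 · 64 ≡ 628 (mod 703).
Since 628 ≠ 1, base 8 is a Fermat witness: 703 is composite.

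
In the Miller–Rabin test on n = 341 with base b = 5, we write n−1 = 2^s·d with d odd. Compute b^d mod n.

341 − 1 = 340 = 2^2 · 85, so d = 85.
5^1 ≡ 5 (mod 341)
5^2 ≡ 5^2 = 25 ≡ 25 (mod 341)
5^4 ≡ 25^2 = 625 ≡ 284 (mod 341)
5^8 ≡ 284^2 = 80656 ≡ 180 (mod 341)
5^16 ≡ 180^2 = 32400 ≡ 5 (mod 341)
5^32 ≡ 5^2 = 25 ≡ 25 (mod 341)
5^64 ≡ 25^2 = 625 ≡ 284 (mod 341)
85 = 64 + 16 + 4 + 1 in binary powers of 2.
So 5^85 ≡ 284 · 5 · 284 · 5 ≡ 67 (mod 341).
Squaring chain: 67 → 56; never reaches −1, so base 5 is a Miller–Rabin witness that 341 is composite.

67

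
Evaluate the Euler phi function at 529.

506

Factor: 529 = 23^2.
φ(529) = 23^1·(23−1) = 506.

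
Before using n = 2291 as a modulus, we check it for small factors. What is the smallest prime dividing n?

2291 is odd.
Digit sum 14, not divisible by 3.
Ends in 1: not divisible by 5.
7: 2291 = 7·327 + 2
11: 2291 = 11·208 + 3
13: 2291 = 13·176 + 3
17: 2291 = 17·134 + 13
19: 2291 = 19·120 + 11
23: 2291 = 23·99 + 14
29: 2291 = 29·79

29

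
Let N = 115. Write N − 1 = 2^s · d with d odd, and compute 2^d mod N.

115 − 1 = 114 = 2^1 · 57, so d = 57.
2^1 ≡ 2 (mod 115)
2^2 ≡ 2^2 = 4 ≡ 4 (mod 115)
2^4 ≡ 4^2 = 16 ≡ 16 (mod 115)
2^8 ≡ 16^2 = 256 ≡ 26 (mod 115)
2^16 ≡ 26^2 = 676 ≡ 101 (mod 115)
2^32 ≡ 101^2 = 10201 ≡ 81 (mod 115)
57 = 32 + 16 + 8 + 1 in binary powers of 2.
So 2^57 ≡ 81 · 101 · 26 · 2 ≡ 27 (mod 115).
Squaring chain: 27; never reaches −1, so base 2 is a Miller–Rabin witness that 115 is composite.

27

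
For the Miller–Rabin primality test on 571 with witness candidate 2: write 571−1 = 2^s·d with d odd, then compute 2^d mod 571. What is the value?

571 − 1 = 570 = 2^1 · 285, so d = 285.
2^1 ≡ 2 (mod 571)
2^2 ≡ 2^2 = 4 ≡ 4 (mod 571)
2^4 ≡ 4^2 = 16 ≡ 16 (mod 571)
2^8 ≡ 16^2 = 256 ≡ 256 (mod 571)
2^16 ≡ 256^2 = 65536 ≡ 442 (mod 571)
2^32 ≡ 442^2 = 195364 ≡ 82 (mod 571)
2^64 ≡ 82^2 = 6724 ≡ 443 (mod 571)
2^128 ≡ 443^2 = 196249 ≡ 396 (mod 571)
2^256 ≡ 396^2 = 156816 ≡ 362 (mod 571)
285 = 256 + 16 + 8 + 4 + 1 in binary powers of 2.
So 2^285 ≡ 362 · 442 · 256 · 16 · 2 ≡ 570 (mod 571).
Since 2^d ≡ 570 (mod 571), base 2 does not prove 571 composite.

570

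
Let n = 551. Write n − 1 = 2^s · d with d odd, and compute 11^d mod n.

520

551 − 1 = 550 = 2^1 · 275, so d = 275.
11^1 ≡ 11 (mod 551)
11^2 ≡ 11^2 = 121 ≡ 121 (mod 551)
11^4 ≡ 121^2 = 14641 ≡ 315 (mod 551)
11^8 ≡ 315^2 = 99225 ≡ 45 (mod 551)
11^16 ≡ 45^2 = 2025 ≡ 372 (mod 551)
11^32 ≡ 372^2 = 138384 ≡ 83 (mod 551)
11^64 ≡ 83^2 = 6889 ≡ 277 (mod 551)
11^128 ≡ 277^2 = 76729 ≡ 140 (mod 551)
11^256 ≡ 140^2 = 19600 ≡ 315 (mod 551)
275 = 256 + 16 + 2 + 1 in binary powers of 2.
So 11^275 ≡ 315 · 372 · 121 · 11 ≡ 520 (mod 551).
Squaring chain: 520; never reaches −1, so base 11 is a Miller–Rabin witness that 551 is composite.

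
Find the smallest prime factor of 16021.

37

16021 is odd.
Digit sum 10, not divisible by 3.
Ends in 1: not divisible by 5.
7: 16021 = 7·2288 + 5
11: 16021 = 11·1456 + 5
13: 16021 = 13·1232 + 5
17: 16021 = 17·942 + 7
19: 16021 = 19·843 + 4
23: 16021 = 23·696 + 13
29: 16021 = 29·552 + 13
31: 16021 = 31·516 + 25
37: 16021 = 37·433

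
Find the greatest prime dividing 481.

37

481 = 13 · 37
37 is prime.
So 481 = 13 · 37; the largest prime factor is 37.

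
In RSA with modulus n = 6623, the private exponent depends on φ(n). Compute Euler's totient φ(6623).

Factor: 6623 = 37 · 179.
φ(6623) = (37−1) · (179−1) = 36 · 178 = 6408.

6408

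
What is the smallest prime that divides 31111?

53

31111 is odd.
Digit sum 7, not divisible by 3.
Ends in 1: not divisible by 5.
7: 31111 = 7·4444 + 3
11: 31111 = 11·2828 + 3
13: 31111 = 13·2393 + 2
17: 31111 = 17·1830 + 1
19: 31111 = 19·1637 + 8
23: 31111 = 23·1352 + 15
29: 31111 = 29·1072 + 23
31: 31111 = 31·1003 + 18
37: 31111 = 37·840 + 31
41: 31111 = 41·758 + 33
43: 31111 = 43·723 + 22
47: 31111 = 47·661 + 44
53: 31111 = 53·587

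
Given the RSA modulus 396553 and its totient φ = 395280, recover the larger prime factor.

φ(n) = (p−1)(q−1) = n − (p+q) + 1, so p + q = 396553 − 395280 + 1 = 1274.
p and q are the roots of t² − 1274t + 396553 = 0.
Discriminant: 1274² − 4·396553 = 1623076 − 1586212 = 36864; √36864 = 192.
q = (1274 − 192)/2 = 541, p = (1274 + 192)/2 = 733.
Check: 541 · 733 = 396553.

733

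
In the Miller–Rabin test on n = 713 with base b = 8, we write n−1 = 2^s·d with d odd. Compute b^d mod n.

713 − 1 = 712 = 2^3 · 89, so d = 89.
8^1 ≡ 8 (mod 713)
8^2 ≡ 8^2 = 64 ≡ 64 (mod 713)
8^4 ≡ 64^2 = 4096 ≡ 531 (mod 713)
8^8 ≡ 531^2 = 281961 ≡ 326 (mod 713)
8^16 ≡ 326^2 = 106276 ≡ 39 (mod 713)
8^32 ≡ 39^2 = 1521 ≡ 95 (mod 713)
8^64 ≡ 95^2 = 9025 ≡ 469 (mod 713)
89 = 64 + 16 + 8 + 1 in binary powers of 2.
So 8^89 ≡ 469 · 39 · 326 · 8 ≡ 376 (mod 713).
Squaring chain: 376 → 202 → 163; never reaches −1, so base 8 is a Miller–Rabin witness that 713 is composite.

376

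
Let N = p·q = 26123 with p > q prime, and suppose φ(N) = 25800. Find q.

φ(n) = (p−1)(q−1) = n − (p+q) + 1, so p + q = 26123 − 25800 + 1 = 324.
p and q are the roots of t² − 324t + 26123 = 0.
Discriminant: 324² − 4·26123 = 104976 − 104492 = 484; √484 = 22.
q = (324 − 22)/2 = 151, p = (324 + 22)/2 = 173.
Check: 151 · 173 = 26123.

151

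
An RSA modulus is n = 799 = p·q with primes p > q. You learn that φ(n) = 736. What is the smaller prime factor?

φ(n) = (p−1)(q−1) = n − (p+q) + 1, so p + q = 799 − 736 + 1 = 64.
p and q are the roots of t² − 64t + 799 = 0.
Discriminant: 64² − 4·799 = 4096 − 3196 = 900; √900 = 30.
q = (64 − 30)/2 = 17, p = (64 + 30)/2 = 47.
Check: 17 · 47 = 799.

17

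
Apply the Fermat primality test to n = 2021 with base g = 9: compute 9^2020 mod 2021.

1358

9^1 ≡ 9 (mod 2021)
9^2 ≡ 9^2 = 81 ≡ 81 (mod 2021)
9^4 ≡ 81^2 = 6561 ≡ 498 (mod 2021)
9^8 ≡ 498^2 = 248004 ≡ 1442 (mod 2021)
9^16 ≡ 1442^2 = 2079364 ≡ 1776 (mod 2021)
9^32 ≡ 1776^2 = 3154176 ≡ 1416 (mod 2021)
9^64 ≡ 1416^2 = 2005056 ≡ 224 (mod 2021)
9^128 ≡ 224^2 = 50176 ≡ 1672 (mod 2021)
9^256 ≡ 1672^2 = 2795584 ≡ 541 (mod 2021)
9^512 ≡ 541^2 = 292681 ≡ 1657 (mod 2021)
9^1024 ≡ 1657^2 = 2745649 ≡ 1131 (mod 2021)
2020 = 1024 + 512 + 256 + 128 + 64 + 32 + 4 in binary powers of 2.
So 9^2020 ≡ 1131 · 1657 · 541 · 1672 · 224 · 1416 · 498 ≡ 1358 (mod 2021).
Since 1358 ≠ 1, base 9 is a Fermat witness: 2021 is composite.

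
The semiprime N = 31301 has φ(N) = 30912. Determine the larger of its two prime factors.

277

φ(n) = (p−1)(q−1) = n − (p+q) + 1, so p + q = 31301 − 30912 + 1 = 390.
p and q are the roots of t² − 390t + 31301 = 0.
Discriminant: 390² − 4·31301 = 152100 − 125204 = 26896; √26896 = 164.
q = (390 − 164)/2 = 113, p = (390 + 164)/2 = 277.
Check: 113 · 277 = 31301.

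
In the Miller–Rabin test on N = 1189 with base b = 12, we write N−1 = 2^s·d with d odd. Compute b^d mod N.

157

1189 − 1 = 1188 = 2^2 · 297, so d = 297.
12^1 ≡ 12 (mod 1189)
12^2 ≡ 12^2 = 144 ≡ 144 (mod 1189)
12^4 ≡ 144^2 = 20736 ≡ 523 (mod 1189)
12^8 ≡ 523^2 = 273529 ≡ 59 (mod 1189)
12^16 ≡ 59^2 = 3481 ≡ 1103 (mod 1189)
12^32 ≡ 1103^2 = 1216609 ≡ 262 (mod 1189)
12^64 ≡ 262^2 = 68644 ≡ 871 (mod 1189)
12^128 ≡ 871^2 = 758641 ≡ 59 (mod 1189)
12^256 ≡ 59^2 = 3481 ≡ 1103 (mod 1189)
297 = 256 + 32 + 8 + 1 in binary powers of 2.
So 12^297 ≡ 1103 · 262 · 59 · 12 ≡ 157 (mod 1189).
Squaring chain: 157 → 869; never reaches −1, so base 12 is a Miller–Rabin witness that 1189 is composite.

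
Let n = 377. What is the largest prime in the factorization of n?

377 = 13 · 29
29 is prime.
So 377 = 13 · 29; the largest prime factor is 29.

29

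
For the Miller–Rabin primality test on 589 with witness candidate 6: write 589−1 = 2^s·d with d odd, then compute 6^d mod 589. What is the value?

216

589 − 1 = 588 = 2^2 · 147, so d = 147.
6^1 ≡ 6 (mod 589)
6^2 ≡ 6^2 = 36 ≡ 36 (mod 589)
6^4 ≡ 36^2 = 1296 ≡ 118 (mod 589)
6^8 ≡ 118^2 = 13924 ≡ 377 (mod 589)
6^16 ≡ 377^2 = 142129 ≡ 180 (mod 589)
6^32 ≡ 180^2 = 32400 ≡ 5 (mod 589)
6^64 ≡ 5^2 = 25 ≡ 25 (mod 589)
6^128 ≡ 25^2 = 625 ≡ 36 (mod 589)
147 = 128 + 16 + 2 + 1 in binary powers of 2.
So 6^147 ≡ 36 · 180 · 36 · 6 ≡ 216 (mod 589).
Squaring chain: 216 → 125; never reaches −1, so base 6 is a Miller–Rabin witness that 589 is composite.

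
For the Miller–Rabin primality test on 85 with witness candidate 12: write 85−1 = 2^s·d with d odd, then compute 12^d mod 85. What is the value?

37

85 − 1 = 84 = 2^2 · 21, so d = 21.
12^1 ≡ 12 (mod 85)
12^2 ≡ 12^2 = 144 ≡ 59 (mod 85)
12^4 ≡ 59^2 = 3481 ≡ 81 (mod 85)
12^8 ≡ 81^2 = 6561 ≡ 16 (mod 85)
12^16 ≡ 16^2 = 256 ≡ 1 (mod 85)
21 = 16 + 4 + 1 in binary powers of 2.
So 12^21 ≡ 1 · 81 · 12 ≡ 37 (mod 85).
Squaring chain: 37 → 9; never reaches −1, so base 12 is a Miller–Rabin witness that 85 is composite.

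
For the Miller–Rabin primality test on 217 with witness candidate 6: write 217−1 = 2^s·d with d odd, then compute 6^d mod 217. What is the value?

217 − 1 = 216 = 2^3 · 27, so d = 27.
6^1 ≡ 6 (mod 217)
6^2 ≡ 6^2 = 36 ≡ 36 (mod 217)
6^4 ≡ 36^2 = 1296 ≡ 211 (mod 217)
6^8 ≡ 211^2 = 44521 ≡ 36 (mod 217)
6^16 ≡ 36^2 = 1296 ≡ 211 (mod 217)
27 = 16 + 8 + 2 + 1 in binary powers of 2.
So 6^27 ≡ 211 · 36 · 36 · 6 ≡ 216 (mod 217).
Since 6^d ≡ 216 (mod 217), base 6 does not prove 217 composite.

216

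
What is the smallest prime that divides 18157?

18157 is odd.
Digit sum 22, not divisible by 3.
Ends in 7: not divisible by 5.
7: 18157 = 7·2593 + 6
11: 18157 = 11·1650 + 7
13: 18157 = 13·1396 + 9
17: 18157 = 17·1068 + 1
19: 18157 = 19·955 + 12
23: 18157 = 23·789 + 10
29: 18157 = 29·626 + 3
31: 18157 = 31·585 + 22
37: 18157 = 37·490 + 27
41: 18157 = 41·442 + 35
43: 18157 = 43·422 + 11
47: 18157 = 47·386 + 15
53: 18157 = 53·342 + 31
59: 18157 = 59·307 + 44
61: 18157 = 61·297 + 40
67: 18157 = 67·271

67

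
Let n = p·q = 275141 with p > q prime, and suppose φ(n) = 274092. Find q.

φ(n) = (p−1)(q−1) = n − (p+q) + 1, so p + q = 275141 − 274092 + 1 = 1050.
p and q are the roots of t² − 1050t + 275141 = 0.
Discriminant: 1050² − 4·275141 = 1102500 − 1100564 = 1936; √1936 = 44.
q = (1050 − 44)/2 = 503, p = (1050 + 44)/2 = 547.
Check: 503 · 547 = 275141.

503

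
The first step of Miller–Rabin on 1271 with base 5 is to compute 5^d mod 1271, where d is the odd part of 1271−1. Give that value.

1271 − 1 = 1270 = 2^1 · 635, so d = 635.
5^1 ≡ 5 (mod 1271)
5^2 ≡ 5^2 = 25 ≡ 25 (mod 1271)
5^4 ≡ 25^2 = 625 ≡ 625 (mod 1271)
5^8 ≡ 625^2 = 390625 ≡ 428 (mod 1271)
5^16 ≡ 428^2 = 183184 ≡ 160 (mod 1271)
5^32 ≡ 160^2 = 25600 ≡ 180 (mod 1271)
5^64 ≡ 180^2 = 32400 ≡ 625 (mod 1271)
5^128 ≡ 625^2 = 390625 ≡ 428 (mod 1271)
5^256 ≡ 428^2 = 183184 ≡ 160 (mod 1271)
5^512 ≡ 160^2 = 25600 ≡ 180 (mod 1271)
635 = 512 + 64 + 32 + 16 + 8 + 2 + 1 in binary powers of 2.
So 5^635 ≡ 180 · 625 · 180 · 160 · 428 · 25 · 5 ≡ 893 (mod 1271).
Squaring chain: 893; never reaches −1, so base 5 is a Miller–Rabin witness that 1271 is composite.

893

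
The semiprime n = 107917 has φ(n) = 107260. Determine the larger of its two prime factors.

φ(n) = (p−1)(q−1) = n − (p+q) + 1, so p + q = 107917 − 107260 + 1 = 658.
p and q are the roots of t² − 658t + 107917 = 0.
Discriminant: 658² − 4·107917 = 432964 − 431668 = 1296; √1296 = 36.
q = (658 − 36)/2 = 311, p = (658 + 36)/2 = 347.
Check: 311 · 347 = 107917.

347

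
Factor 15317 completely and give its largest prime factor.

15317 = 17 · 901
901 = 17 · 53
53 is prime.
So 15317 = 17^2 · 53; the largest prime factor is 53.

53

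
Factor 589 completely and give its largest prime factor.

589 = 19 · 31
31 is prime.
So 589 = 19 · 31; the largest prime factor is 31.

31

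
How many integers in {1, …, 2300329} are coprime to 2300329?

Factor: 2300329 = 71 · 179 · 181.
φ(2300329) = (71−1) · (179−1) · (181−1) = 70 · 178 · 180 = 2242800.

2242800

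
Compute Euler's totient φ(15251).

15000

Factor: 15251 = 101 · 151.
φ(15251) = (101−1) · (151−1) = 100 · 150 = 15000.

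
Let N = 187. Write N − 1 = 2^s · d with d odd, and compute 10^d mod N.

164

187 − 1 = 186 = 2^1 · 93, so d = 93.
10^1 ≡ 10 (mod 187)
10^2 ≡ 10^2 = 100 ≡ 100 (mod 187)
10^4 ≡ 100^2 = 10000 ≡ 89 (mod 187)
10^8 ≡ 89^2 = 7921 ≡ 67 (mod 187)
10^16 ≡ 67^2 = 4489 ≡ 1 (mod 187)
10^32 ≡ 1^2 = 1 ≡ 1 (mod 187)
10^64 ≡ 1^2 = 1 ≡ 1 (mod 187)
93 = 64 + 16 + 8 + 4 + 1 in binary powers of 2.
So 10^93 ≡ 1 · 1 · 67 · 89 · 10 ≡ 164 (mod 187).
Squaring chain: 164; never reaches −1, so base 10 is a Miller–Rabin witness that 187 is composite.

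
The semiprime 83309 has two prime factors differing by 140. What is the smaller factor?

227

Since p = q + 140, we have 83309 = q(q + 140), so q² + 140q − 83309 = 0.
Discriminant: 140² + 4·83309 = 19600 + 333236 = 352836; √352836 = 594.
q = (−140 + 594)/2 = 227, and p = q + 140 = 367.
Check: 227 · 367 = 83309.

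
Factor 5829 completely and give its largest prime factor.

67

5829 = 3 · 1943
1943 = 29 · 67
67 is prime.
So 5829 = 3 · 29 · 67; the largest prime factor is 67.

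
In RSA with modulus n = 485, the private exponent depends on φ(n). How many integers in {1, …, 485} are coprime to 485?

Factor: 485 = 5 · 97.
φ(485) = (5−1) · (97−1) = 4 · 96 = 384.

384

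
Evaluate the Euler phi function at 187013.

Factor: 187013 = 23 · 47 · 173.
φ(187013) = (23−1) · (47−1) · (173−1) = 22 · 46 · 172 = 174064.

174064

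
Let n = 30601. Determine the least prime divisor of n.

71

30601 is odd.
Digit sum 10, not divisible by 3.
Ends in 1: not divisible by 5.
7: 30601 = 7·4371 + 4
11: 30601 = 11·2781 + 10
13: 30601 = 13·2353 + 12
17: 30601 = 17·1800 + 1
19: 30601 = 19·1610 + 11
23: 30601 = 23·1330 + 11
29: 30601 = 29·1055 + 6
31: 30601 = 31·987 + 4
37: 30601 = 37·827 + 2
41: 30601 = 41·746 + 15
43: 30601 = 43·711 + 28
47: 30601 = 47·651 + 4
53: 30601 = 53·577 + 20
59: 30601 = 59·518 + 39
61: 30601 = 61·501 + 40
67: 30601 = 67·456 + 49
71: 30601 = 71·431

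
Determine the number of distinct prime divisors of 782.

3

782 = 2 · 391
391 = 17 · 23
782 = 2 · 17 · 23, which has 3 distinct prime factors.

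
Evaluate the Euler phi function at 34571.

Factor: 34571 = 181 · 191.
φ(34571) = (181−1) · (191−1) = 180 · 190 = 34200.

34200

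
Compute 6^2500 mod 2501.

6^1 ≡ 6 (mod 2501)
6^2 ≡ 6^2 = 36 ≡ 36 (mod 2501)
6^4 ≡ 36^2 = 1296 ≡ 1296 (mod 2501)
6^8 ≡ 1296^2 = 1679616 ≡ 1445 (mod 2501)
6^16 ≡ 1445^2 = 2088025 ≡ 2191 (mod 2501)
6^32 ≡ 2191^2 = 4800481 ≡ 1062 (mod 2501)
6^64 ≡ 1062^2 = 1127844 ≡ 2394 (mod 2501)
6^128 ≡ 2394^2 = 5731236 ≡ 1445 (mod 2501)
6^256 ≡ 1445^2 = 2088025 ≡ 2191 (mod 2501)
6^512 ≡ 2191^2 = 4800481 ≡ 1062 (mod 2501)
6^1024 ≡ 1062^2 = 1127844 ≡ 2394 (mod 2501)
6^2048 ≡ 2394^2 = 5731236 ≡ 1445 (mod 2501)
2500 = 2048 + 256 + 128 + 64 + 4 in binary powers of 2.
So 6^2500 ≡ 1445 · 2191 · 1445 · 2394 · 1296 ≡ 1721 (mod 2501).
Since 1721 ≠ 1, base 6 is a Fermat witness: 2501 is composite.

1721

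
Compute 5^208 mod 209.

5^1 ≡ 5 (mod 209)
5^2 ≡ 5^2 = 25 ≡ 25 (mod 209)
5^4 ≡ 25^2 = 625 ≡ 207 (mod 209)
5^8 ≡ 207^2 = 42849 ≡ 4 (mod 209)
5^16 ≡ 4^2 = 16 ≡ 16 (mod 209)
5^32 ≡ 16^2 = 256 ≡ 47 (mod 209)
5^64 ≡ 47^2 = 2209 ≡ 119 (mod 209)
5^128 ≡ 119^2 = 14161 ≡ 158 (mod 209)
208 = 128 + 64 + 16 in binary powers of 2.
So 5^208 ≡ 158 · 119 · 16 ≡ 81 (mod 209).
Since 81 ≠ 1, base 5 is a Fermat witness: 209 is composite.

81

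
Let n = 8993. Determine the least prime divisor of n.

17

8993 is odd.
Digit sum 29, not divisible by 3.
Ends in 3: not divisible by 5.
7: 8993 = 7·1284 + 5
11: 8993 = 11·817 + 6
13: 8993 = 13·691 + 10
17: 8993 = 17·529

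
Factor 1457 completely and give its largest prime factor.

1457 = 31 · 47
47 is prime.
So 1457 = 31 · 47; the largest prime factor is 47.

47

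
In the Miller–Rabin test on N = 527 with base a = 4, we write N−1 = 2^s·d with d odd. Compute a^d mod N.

64

527 − 1 = 526 = 2^1 · 263, so d = 263.
4^1 ≡ 4 (mod 527)
4^2 ≡ 4^2 = 16 ≡ 16 (mod 527)
4^4 ≡ 16^2 = 256 ≡ 256 (mod 527)
4^8 ≡ 256^2 = 65536 ≡ 188 (mod 527)
4^16 ≡ 188^2 = 35344 ≡ 35 (mod 527)
4^32 ≡ 35^2 = 1225 ≡ 171 (mod 527)
4^64 ≡ 171^2 = 29241 ≡ 256 (mod 527)
4^128 ≡ 256^2 = 65536 ≡ 188 (mod 527)
4^256 ≡ 188^2 = 35344 ≡ 35 (mod 527)
263 = 256 + 4 + 2 + 1 in binary powers of 2.
So 4^263 ≡ 35 · 256 · 16 · 4 ≡ 64 (mod 527).
Squaring chain: 64; never reaches −1, so base 4 is a Miller–Rabin witness that 527 is composite.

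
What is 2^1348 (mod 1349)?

651

2^1 ≡ 2 (mod 1349)
2^2 ≡ 2^2 = 4 ≡ 4 (mod 1349)
2^4 ≡ 4^2 = 16 ≡ 16 (mod 1349)
2^8 ≡ 16^2 = 256 ≡ 256 (mod 1349)
2^16 ≡ 256^2 = 65536 ≡ 784 (mod 1349)
2^32 ≡ 784^2 = 614656 ≡ 861 (mod 1349)
2^64 ≡ 861^2 = 741321 ≡ 720 (mod 1349)
2^128 ≡ 720^2 = 518400 ≡ 384 (mod 1349)
2^256 ≡ 384^2 = 147456 ≡ 415 (mod 1349)
2^512 ≡ 415^2 = 172225 ≡ 902 (mod 1349)
2^1024 ≡ 902^2 = 813604 ≡ 157 (mod 1349)
1348 = 1024 + 256 + 64 + 4 in binary powers of 2.
So 2^1348 ≡ 157 · 415 · 720 · 16 ≡ 651 (mod 1349).
Since 651 ≠ 1, base 2 is a Fermat witness: 1349 is composite.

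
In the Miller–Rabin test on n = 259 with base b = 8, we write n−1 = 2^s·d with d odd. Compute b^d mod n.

259 − 1 = 258 = 2^1 · 129, so d = 129.
8^1 ≡ 8 (mod 259)
8^2 ≡ 8^2 = 64 ≡ 64 (mod 259)
8^4 ≡ 64^2 = 4096 ≡ 211 (mod 259)
8^8 ≡ 211^2 = 44521 ≡ 232 (mod 259)
8^16 ≡ 232^2 = 53824 ≡ 211 (mod 259)
8^32 ≡ 211^2 = 44521 ≡ 232 (mod 259)
8^64 ≡ 232^2 = 53824 ≡ 211 (mod 259)
8^128 ≡ 211^2 = 44521 ≡ 232 (mod 259)
129 = 128 + 1 in binary powers of 2.
So 8^129 ≡ 232 · 8 ≡ 43 (mod 259).
Squaring chain: 43; never reaches −1, so base 8 is a Miller–Rabin witness that 259 is composite.

43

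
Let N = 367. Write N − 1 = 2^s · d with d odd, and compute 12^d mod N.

366

367 − 1 = 366 = 2^1 · 183, so d = 183.
12^1 ≡ 12 (mod 367)
12^2 ≡ 12^2 = 144 ≡ 144 (mod 367)
12^4 ≡ 144^2 = 20736 ≡ 184 (mod 367)
12^8 ≡ 184^2 = 33856 ≡ 92 (mod 367)
12^16 ≡ 92^2 = 8464 ≡ 23 (mod 367)
12^32 ≡ 23^2 = 529 ≡ 162 (mod 367)
12^64 ≡ 162^2 = 26244 ≡ 187 (mod 367)
12^128 ≡ 187^2 = 34969 ≡ 104 (mod 367)
183 = 128 + 32 + 16 + 4 + 2 + 1 in binary powers of 2.
So 12^183 ≡ 104 · 162 · 23 · 184 · 144 · 12 ≡ 366 (mod 367).
Since 12^d ≡ 366 (mod 367), base 12 does not prove 367 composite.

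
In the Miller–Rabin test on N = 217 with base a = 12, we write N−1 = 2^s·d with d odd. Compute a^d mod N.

217 − 1 = 216 = 2^3 · 27, so d = 27.
12^1 ≡ 12 (mod 217)
12^2 ≡ 12^2 = 144 ≡ 144 (mod 217)
12^4 ≡ 144^2 = 20736 ≡ 121 (mod 217)
12^8 ≡ 121^2 = 14641 ≡ 102 (mod 217)
12^16 ≡ 102^2 = 10404 ≡ 205 (mod 217)
27 = 16 + 8 + 2 + 1 in binary powers of 2.
So 12^27 ≡ 205 · 102 · 144 · 12 ≡ 27 (mod 217).
Squaring chain: 27 → 78 → 8; never reaches −1, so base 12 is a Miller–Rabin witness that 217 is composite.

27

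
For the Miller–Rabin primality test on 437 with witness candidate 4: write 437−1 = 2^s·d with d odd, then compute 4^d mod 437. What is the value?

213

437 − 1 = 436 = 2^2 · 109, so d = 109.
4^1 ≡ 4 (mod 437)
4^2 ≡ 4^2 = 16 ≡ 16 (mod 437)
4^4 ≡ 16^2 = 256 ≡ 256 (mod 437)
4^8 ≡ 256^2 = 65536 ≡ 423 (mod 437)
4^16 ≡ 423^2 = 178929 ≡ 196 (mod 437)
4^32 ≡ 196^2 = 38416 ≡ 397 (mod 437)
4^64 ≡ 397^2 = 157609 ≡ 289 (mod 437)
109 = 64 + 32 + 8 + 4 + 1 in binary powers of 2.
So 4^109 ≡ 289 · 397 · 423 · 256 · 4 ≡ 213 (mod 437).
Squaring chain: 213 → 358; never reaches −1, so base 4 is a Miller–Rabin witness that 437 is composite.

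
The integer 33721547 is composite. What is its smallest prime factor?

33721547 is odd.
Digit sum 32, not divisible by 3.
Ends in 7: not divisible by 5.
7: 33721547 = 7·4817363 + 6
11: 33721547 = 11·3065595 + 2
13: 33721547 = 13·2593965 + 2
17: 33721547 = 17·1983620 + 7
19: 33721547 = 19·1774818 + 5
23: 33721547 = 23·1466154 + 5
29: 33721547 = 29·1162811 + 28
31: 33721547 = 31·1087791 + 26
37: 33721547 = 37·911393 + 6
41: 33721547 = 41·822476 + 31
43: 33721547 = 43·784222 + 1
47: 33721547 = 47·717479 + 34
53: 33721547 = 53·636255 + 32
59: 33721547 = 59·571551 + 38
61: 33721547 = 61·552812 + 15
67: 33721547 = 67·503306 + 45
71: 33721547 = 71·474951 + 26
73: 33721547 = 73·461939

73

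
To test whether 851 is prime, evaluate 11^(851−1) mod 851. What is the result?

26

11^1 ≡ 11 (mod 851)
11^2 ≡ 11^2 = 121 ≡ 121 (mod 851)
11^4 ≡ 121^2 = 14641 ≡ 174 (mod 851)
11^8 ≡ 174^2 = 30276 ≡ 491 (mod 851)
11^16 ≡ 491^2 = 241081 ≡ 248 (mod 851)
11^32 ≡ 248^2 = 61504 ≡ 232 (mod 851)
11^64 ≡ 232^2 = 53824 ≡ 211 (mod 851)
11^128 ≡ 211^2 = 44521 ≡ 269 (mod 851)
11^256 ≡ 269^2 = 72361 ≡ 26 (mod 851)
11^512 ≡ 26^2 = 676 ≡ 676 (mod 851)
850 = 512 + 256 + 64 + 16 + 2 in binary powers of 2.
So 11^850 ≡ 676 · 26 · 211 · 248 · 121 ≡ 26 (mod 851).
Since 26 ≠ 1, base 11 is a Fermat witness: 851 is composite.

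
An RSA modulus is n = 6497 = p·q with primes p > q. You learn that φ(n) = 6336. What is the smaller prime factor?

φ(n) = (p−1)(q−1) = n − (p+q) + 1, so p + q = 6497 − 6336 + 1 = 162.
p and q are the roots of t² − 162t + 6497 = 0.
Discriminant: 162² − 4·6497 = 26244 − 25988 = 256; √256 = 16.
q = (162 − 16)/2 = 73, p = (162 + 16)/2 = 89.
Check: 73 · 89 = 6497.

73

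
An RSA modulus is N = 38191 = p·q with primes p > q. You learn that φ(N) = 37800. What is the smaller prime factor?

181

φ(n) = (p−1)(q−1) = n − (p+q) + 1, so p + q = 38191 − 37800 + 1 = 392.
p and q are the roots of t² − 392t + 38191 = 0.
Discriminant: 392² − 4·38191 = 153664 − 152764 = 900; √900 = 30.
q = (392 − 30)/2 = 181, p = (392 + 30)/2 = 211.
Check: 181 · 211 = 38191.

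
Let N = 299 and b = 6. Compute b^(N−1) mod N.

6^1 ≡ 6 (mod 299)
6^2 ≡ 6^2 = 36 ≡ 36 (mod 299)
6^4 ≡ 36^2 = 1296 ≡ 100 (mod 299)
6^8 ≡ 100^2 = 10000 ≡ 133 (mod 299)
6^16 ≡ 133^2 = 17689 ≡ 48 (mod 299)
6^32 ≡ 48^2 = 2304 ≡ 211 (mod 299)
6^64 ≡ 211^2 = 44521 ≡ 269 (mod 299)
6^128 ≡ 269^2 = 72361 ≡ 3 (mod 299)
6^256 ≡ 3^2 = 9 ≡ 9 (mod 299)
298 = 256 + 32 + 8 + 2 in binary powers of 2.
So 6^298 ≡ 9 · 211 · 133 · 36 ≡ 121 (mod 299).
Since 121 ≠ 1, base 6 is a Fermat witness: 299 is composite.

121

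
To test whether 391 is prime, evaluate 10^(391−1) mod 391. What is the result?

10^1 ≡ 10 (mod 391)
10^2 ≡ 10^2 = 100 ≡ 100 (mod 391)
10^4 ≡ 100^2 = 10000 ≡ 225 (mod 391)
10^8 ≡ 225^2 = 50625 ≡ 186 (mod 391)
10^16 ≡ 186^2 = 34596 ≡ 188 (mod 391)
10^32 ≡ 188^2 = 35344 ≡ 154 (mod 391)
10^64 ≡ 154^2 = 23716 ≡ 256 (mod 391)
10^128 ≡ 256^2 = 65536 ≡ 239 (mod 391)
10^256 ≡ 239^2 = 57121 ≡ 35 (mod 391)
390 = 256 + 128 + 4 + 2 in binary powers of 2.
So 10^390 ≡ 35 · 239 · 225 · 100 ≡ 349 (mod 391).
Since 349 ≠ 1, base 10 is a Fermat witness: 391 is composite.

349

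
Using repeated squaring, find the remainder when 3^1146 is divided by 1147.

47

3^1 ≡ 3 (mod 1147)
3^2 ≡ 3^2 = 9 ≡ 9 (mod 1147)
3^4 ≡ 9^2 = 81 ≡ 81 (mod 1147)
3^8 ≡ 81^2 = 6561 ≡ 826 (mod 1147)
3^16 ≡ 826^2 = 682276 ≡ 958 (mod 1147)
3^32 ≡ 958^2 = 917764 ≡ 164 (mod 1147)
3^64 ≡ 164^2 = 26896 ≡ 515 (mod 1147)
3^128 ≡ 515^2 = 265225 ≡ 268 (mod 1147)
3^256 ≡ 268^2 = 71824 ≡ 710 (mod 1147)
3^512 ≡ 710^2 = 504100 ≡ 567 (mod 1147)
3^1024 ≡ 567^2 = 321489 ≡ 329 (mod 1147)
1146 = 1024 + 64 + 32 + 16 + 8 + 2 in binary powers of 2.
So 3^1146 ≡ 329 · 515 · 164 · 958 · 826 · 9 ≡ 47 (mod 1147).
Since 47 ≠ 1, base 3 is a Fermat witness: 1147 is composite.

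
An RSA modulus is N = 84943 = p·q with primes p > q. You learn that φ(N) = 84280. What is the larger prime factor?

491

φ(n) = (p−1)(q−1) = n − (p+q) + 1, so p + q = 84943 − 84280 + 1 = 664.
p and q are the roots of t² − 664t + 84943 = 0.
Discriminant: 664² − 4·84943 = 440896 − 339772 = 101124; √101124 = 318.
q = (664 − 318)/2 = 173, p = (664 + 318)/2 = 491.
Check: 173 · 491 = 84943.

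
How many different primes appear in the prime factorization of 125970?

125970 = 2 · 62985
62985 = 3 · 20995
20995 = 5 · 4199
4199 = 13 · 323
323 = 17 · 19
125970 = 2 · 3 · 5 · 13 · 17 · 19, which has 6 distinct prime factors.

6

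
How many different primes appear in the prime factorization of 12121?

3

12121 = 17 · 713
713 = 23 · 31
12121 = 17 · 23 · 31, which has 3 distinct prime factors.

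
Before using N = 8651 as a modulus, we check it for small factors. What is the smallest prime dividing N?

8651 is odd.
Digit sum 20, not divisible by 3.
Ends in 1: not divisible by 5.
7: 8651 = 7·1235 + 6
11: 8651 = 11·786 + 5
13: 8651 = 13·665 + 6
17: 8651 = 17·508 + 15
19: 8651 = 19·455 + 6
23: 8651 = 23·376 + 3
29: 8651 = 29·298 + 9
31: 8651 = 31·279 + 2
37: 8651 = 37·233 + 30
41: 8651 = 41·211

41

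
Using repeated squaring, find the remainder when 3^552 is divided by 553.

3^1 ≡ 3 (mod 553)
3^2 ≡ 3^2 = 9 ≡ 9 (mod 553)
3^4 ≡ 9^2 = 81 ≡ 81 (mod 553)
3^8 ≡ 81^2 = 6561 ≡ 478 (mod 553)
3^16 ≡ 478^2 = 228484 ≡ 95 (mod 553)
3^32 ≡ 95^2 = 9025 ≡ 177 (mod 553)
3^64 ≡ 177^2 = 31329 ≡ 361 (mod 553)
3^128 ≡ 361^2 = 130321 ≡ 366 (mod 553)
3^256 ≡ 366^2 = 133956 ≡ 130 (mod 553)
3^512 ≡ 130^2 = 16900 ≡ 310 (mod 553)
552 = 512 + 32 + 8 in binary powers of 2.
So 3^552 ≡ 310 · 177 · 478 ≡ 176 (mod 553).
Since 176 ≠ 1, base 3 is a Fermat witness: 553 is composite.

176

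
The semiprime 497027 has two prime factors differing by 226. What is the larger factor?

Since p = q + 226, we have 497027 = q(q + 226), so q² + 226q − 497027 = 0.
Discriminant: 226² + 4·497027 = 51076 + 1988108 = 2039184; √2039184 = 1428.
q = (−226 + 1428)/2 = 601, and p = q + 226 = 827.
Check: 601 · 827 = 497027.

827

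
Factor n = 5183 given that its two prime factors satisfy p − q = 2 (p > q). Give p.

73

Since p = q + 2, we have 5183 = q(q + 2), so q² + 2q − 5183 = 0.
Discriminant: 2² + 4·5183 = 4 + 20732 = 20736; √20736 = 144.
q = (−2 + 144)/2 = 71, and p = q + 2 = 73.
Check: 71 · 73 = 5183.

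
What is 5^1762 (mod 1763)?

5^1 ≡ 5 (mod 1763)
5^2 ≡ 5^2 = 25 ≡ 25 (mod 1763)
5^4 ≡ 25^2 = 625 ≡ 625 (mod 1763)
5^8 ≡ 625^2 = 390625 ≡ 1002 (mod 1763)
5^16 ≡ 1002^2 = 1004004 ≡ 857 (mod 1763)
5^32 ≡ 857^2 = 734449 ≡ 1041 (mod 1763)
5^64 ≡ 1041^2 = 1083681 ≡ 1199 (mod 1763)
5^128 ≡ 1199^2 = 1437601 ≡ 756 (mod 1763)
5^256 ≡ 756^2 = 571536 ≡ 324 (mod 1763)
5^512 ≡ 324^2 = 104976 ≡ 959 (mod 1763)
5^1024 ≡ 959^2 = 919681 ≡ 1158 (mod 1763)
1762 = 1024 + 512 + 128 + 64 + 32 + 2 in binary powers of 2.
So 5^1762 ≡ 1158 · 959 · 756 · 1199 · 1041 · 25 ≡ 1665 (mod 1763).
Since 1665 ≠ 1, base 5 is a Fermat witness: 1763 is composite.

1665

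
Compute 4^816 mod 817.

600

4^1 ≡ 4 (mod 817)
4^2 ≡ 4^2 = 16 ≡ 16 (mod 817)
4^4 ≡ 16^2 = 256 ≡ 256 (mod 817)
4^8 ≡ 256^2 = 65536 ≡ 176 (mod 817)
4^16 ≡ 176^2 = 30976 ≡ 747 (mod 817)
4^32 ≡ 747^2 = 558009 ≡ 815 (mod 817)
4^64 ≡ 815^2 = 664225 ≡ 4 (mod 817)
4^128 ≡ 4^2 = 16 ≡ 16 (mod 817)
4^256 ≡ 16^2 = 256 ≡ 256 (mod 817)
4^512 ≡ 256^2 = 65536 ≡ 176 (mod 817)
816 = 512 + 256 + 32 + 16 in binary powers of 2.
So 4^816 ≡ 176 · 256 · 815 · 747 ≡ 600 (mod 817).
Since 600 ≠ 1, base 4 is a Fermat witness: 817 is composite.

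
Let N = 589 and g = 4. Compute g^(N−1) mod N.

64

4^1 ≡ 4 (mod 589)
4^2 ≡ 4^2 = 16 ≡ 16 (mod 589)
4^4 ≡ 16^2 = 256 ≡ 256 (mod 589)
4^8 ≡ 256^2 = 65536 ≡ 157 (mod 589)
4^16 ≡ 157^2 = 24649 ≡ 500 (mod 589)
4^32 ≡ 500^2 = 250000 ≡ 264 (mod 589)
4^64 ≡ 264^2 = 69696 ≡ 194 (mod 589)
4^128 ≡ 194^2 = 37636 ≡ 529 (mod 589)
4^256 ≡ 529^2 = 279841 ≡ 66 (mod 589)
4^512 ≡ 66^2 = 4356 ≡ 233 (mod 589)
588 = 512 + 64 + 8 + 4 in binary powers of 2.
So 4^588 ≡ 233 · 194 · 157 · 256 ≡ 64 (mod 589).
Since 64 ≠ 1, base 4 is a Fermat witness: 589 is composite.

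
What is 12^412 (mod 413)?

12^1 ≡ 12 (mod 413)
12^2 ≡ 12^2 = 144 ≡ 144 (mod 413)
12^4 ≡ 144^2 = 20736 ≡ 86 (mod 413)
12^8 ≡ 86^2 = 7396 ≡ 375 (mod 413)
12^16 ≡ 375^2 = 140625 ≡ 205 (mod 413)
12^32 ≡ 205^2 = 42025 ≡ 312 (mod 413)
12^64 ≡ 312^2 = 97344 ≡ 289 (mod 413)
12^128 ≡ 289^2 = 83521 ≡ 95 (mod 413)
12^256 ≡ 95^2 = 9025 ≡ 352 (mod 413)
412 = 256 + 128 + 16 + 8 + 4 in binary powers of 2.
So 12^412 ≡ 352 · 95 · 205 · 375 · 86 ≡ 289 (mod 413).
Since 289 ≠ 1, base 12 is a Fermat witness: 413 is composite.

289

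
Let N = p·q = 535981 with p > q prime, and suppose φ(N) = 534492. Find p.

883

φ(n) = (p−1)(q−1) = n − (p+q) + 1, so p + q = 535981 − 534492 + 1 = 1490.
p and q are the roots of t² − 1490t + 535981 = 0.
Discriminant: 1490² − 4·535981 = 2220100 − 2143924 = 76176; √76176 = 276.
q = (1490 − 276)/2 = 607, p = (1490 + 276)/2 = 883.
Check: 607 · 883 = 535981.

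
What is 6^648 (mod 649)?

6^1 ≡ 6 (mod 649)
6^2 ≡ 6^2 = 36 ≡ 36 (mod 649)
6^4 ≡ 36^2 = 1296 ≡ 647 (mod 649)
6^8 ≡ 647^2 = 418609 ≡ 4 (mod 649)
6^16 ≡ 4^2 = 16 ≡ 16 (mod 649)
6^32 ≡ 16^2 = 256 ≡ 256 (mod 649)
6^64 ≡ 256^2 = 65536 ≡ 636 (mod 649)
6^128 ≡ 636^2 = 404496 ≡ 169 (mod 649)
6^256 ≡ 169^2 = 28561 ≡ 5 (mod 649)
6^512 ≡ 5^2 = 25 ≡ 25 (mod 649)
648 = 512 + 128 + 8 in binary powers of 2.
So 6^648 ≡ 25 · 169 · 4 ≡ 26 (mod 649).
Since 26 ≠ 1, base 6 is a Fermat witness: 649 is composite.

26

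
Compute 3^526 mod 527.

3^1 ≡ 3 (mod 527)
3^2 ≡ 3^2 = 9 ≡ 9 (mod 527)
3^4 ≡ 9^2 = 81 ≡ 81 (mod 527)
3^8 ≡ 81^2 = 6561 ≡ 237 (mod 527)
3^16 ≡ 237^2 = 56169 ≡ 307 (mod 527)
3^32 ≡ 307^2 = 94249 ≡ 443 (mod 527)
3^64 ≡ 443^2 = 196249 ≡ 205 (mod 527)
3^128 ≡ 205^2 = 42025 ≡ 392 (mod 527)
3^256 ≡ 392^2 = 153664 ≡ 307 (mod 527)
3^512 ≡ 307^2 = 94249 ≡ 443 (mod 527)
526 = 512 + 8 + 4 + 2 in binary powers of 2.
So 3^526 ≡ 443 · 237 · 81 · 9 ≡ 121 (mod 527).
Since 121 ≠ 1, base 3 is a Fermat witness: 527 is composite.

121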